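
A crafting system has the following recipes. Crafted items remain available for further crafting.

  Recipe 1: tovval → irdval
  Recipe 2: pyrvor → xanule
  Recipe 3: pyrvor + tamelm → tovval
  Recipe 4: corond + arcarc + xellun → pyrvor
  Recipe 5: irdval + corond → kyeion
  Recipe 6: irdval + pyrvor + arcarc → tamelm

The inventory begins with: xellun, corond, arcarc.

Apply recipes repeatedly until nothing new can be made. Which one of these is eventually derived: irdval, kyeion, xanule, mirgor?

corond + arcarc + xellun → pyrvor (Recipe 4).
pyrvor → xanule (Recipe 2).
kyeion would need irdval and corond (Recipe 5), but irdval is never obtained. irdval would need tovval (Recipe 1), but tovval is never obtained. No rule produces mirgor, and it is not given.

xanule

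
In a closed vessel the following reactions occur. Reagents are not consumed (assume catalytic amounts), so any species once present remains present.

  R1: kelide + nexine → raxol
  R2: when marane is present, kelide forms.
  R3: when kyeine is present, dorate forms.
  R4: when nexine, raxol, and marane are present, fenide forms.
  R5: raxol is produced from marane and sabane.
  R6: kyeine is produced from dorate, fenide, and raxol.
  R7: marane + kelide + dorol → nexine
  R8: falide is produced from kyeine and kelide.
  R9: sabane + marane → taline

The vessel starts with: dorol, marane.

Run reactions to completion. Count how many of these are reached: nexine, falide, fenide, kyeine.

marane present → kelide forms (R2).
marane, kelide, and dorol present → nexine forms (R7).
kelide and nexine present → raxol forms (R1).
nexine, raxol, and marane present → fenide forms (R4).
nexine: reached.
falide would need kyeine and kelide (R8), but kyeine never forms.
fenide: reached.
kyeine would need dorate, fenide, and raxol (R6), but dorate never forms.
Reached: nexine and fenide — 2 of the 4.

2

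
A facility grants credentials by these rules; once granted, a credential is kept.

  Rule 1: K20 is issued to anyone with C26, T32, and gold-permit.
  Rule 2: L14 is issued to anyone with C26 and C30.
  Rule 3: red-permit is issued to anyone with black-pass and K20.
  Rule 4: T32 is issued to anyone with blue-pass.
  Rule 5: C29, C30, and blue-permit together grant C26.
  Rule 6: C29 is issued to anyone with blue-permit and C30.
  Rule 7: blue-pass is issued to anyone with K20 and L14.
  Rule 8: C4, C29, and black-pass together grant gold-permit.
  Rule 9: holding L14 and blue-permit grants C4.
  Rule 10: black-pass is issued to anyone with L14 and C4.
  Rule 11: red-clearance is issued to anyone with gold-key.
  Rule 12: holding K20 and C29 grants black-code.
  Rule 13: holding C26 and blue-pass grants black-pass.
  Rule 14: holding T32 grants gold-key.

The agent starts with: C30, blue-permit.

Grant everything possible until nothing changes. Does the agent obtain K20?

No

K20 would need C26, T32, and gold-permit (Rule 1), but T32 is never granted.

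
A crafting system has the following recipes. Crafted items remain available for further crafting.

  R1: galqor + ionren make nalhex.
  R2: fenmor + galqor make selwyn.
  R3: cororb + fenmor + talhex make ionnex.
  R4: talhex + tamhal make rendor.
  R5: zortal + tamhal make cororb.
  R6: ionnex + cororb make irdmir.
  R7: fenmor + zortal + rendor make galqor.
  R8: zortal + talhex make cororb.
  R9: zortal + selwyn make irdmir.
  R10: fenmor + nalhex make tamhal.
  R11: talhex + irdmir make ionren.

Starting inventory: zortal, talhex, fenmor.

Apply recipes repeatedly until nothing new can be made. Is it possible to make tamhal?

No

tamhal would need fenmor and nalhex (R10), but nalhex is never obtained.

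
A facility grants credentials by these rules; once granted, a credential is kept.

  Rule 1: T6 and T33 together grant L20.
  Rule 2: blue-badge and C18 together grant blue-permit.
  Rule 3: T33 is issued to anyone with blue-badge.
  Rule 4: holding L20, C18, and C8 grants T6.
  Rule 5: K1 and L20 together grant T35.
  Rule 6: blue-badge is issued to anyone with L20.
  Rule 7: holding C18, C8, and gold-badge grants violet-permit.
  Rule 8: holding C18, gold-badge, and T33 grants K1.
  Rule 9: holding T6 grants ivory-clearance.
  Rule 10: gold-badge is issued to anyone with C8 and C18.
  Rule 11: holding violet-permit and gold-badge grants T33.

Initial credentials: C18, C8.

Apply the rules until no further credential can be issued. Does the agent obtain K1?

Yes

Holding C8 and C18 grants gold-badge (Rule 10).
Holding C18, C8, and gold-badge grants violet-permit (Rule 7).
Holding violet-permit and gold-badge grants T33 (Rule 11).
Holding C18, gold-badge, and T33 grants K1 (Rule 8).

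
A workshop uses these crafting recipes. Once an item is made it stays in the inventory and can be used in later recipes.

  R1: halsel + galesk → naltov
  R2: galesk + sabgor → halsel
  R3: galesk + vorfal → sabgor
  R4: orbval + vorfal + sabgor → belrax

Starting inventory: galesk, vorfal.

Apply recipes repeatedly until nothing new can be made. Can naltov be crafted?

galesk + vorfal → sabgor (R3).
galesk + sabgor → halsel (R2).
Using R1, halsel and galesk make naltov.

Yes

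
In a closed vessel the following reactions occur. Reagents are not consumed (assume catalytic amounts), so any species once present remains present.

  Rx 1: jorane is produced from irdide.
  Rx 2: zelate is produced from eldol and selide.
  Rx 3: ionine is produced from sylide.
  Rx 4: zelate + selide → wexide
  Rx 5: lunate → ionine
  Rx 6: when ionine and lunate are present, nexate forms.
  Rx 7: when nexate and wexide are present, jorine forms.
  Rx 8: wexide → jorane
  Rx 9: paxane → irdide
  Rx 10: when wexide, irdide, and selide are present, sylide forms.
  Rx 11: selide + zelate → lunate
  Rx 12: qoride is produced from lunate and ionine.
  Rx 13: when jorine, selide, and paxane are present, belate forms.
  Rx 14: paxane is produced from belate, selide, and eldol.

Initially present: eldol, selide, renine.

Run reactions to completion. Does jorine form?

eldol and selide present → zelate forms (Rx 2).
selide and zelate present → lunate forms (Rx 11).
zelate and selide present → wexide forms (Rx 4).
lunate present → ionine forms (Rx 5).
ionine and lunate present → nexate forms (Rx 6).
nexate and wexide present → jorine forms (Rx 7).

Yes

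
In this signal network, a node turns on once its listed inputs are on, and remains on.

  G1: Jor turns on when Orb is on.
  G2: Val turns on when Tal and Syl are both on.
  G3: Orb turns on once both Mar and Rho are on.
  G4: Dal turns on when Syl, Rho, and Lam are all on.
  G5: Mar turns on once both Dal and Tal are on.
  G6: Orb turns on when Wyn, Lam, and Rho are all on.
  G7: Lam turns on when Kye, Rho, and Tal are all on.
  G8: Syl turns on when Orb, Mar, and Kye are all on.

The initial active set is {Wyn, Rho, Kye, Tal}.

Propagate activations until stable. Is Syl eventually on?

No

Syl would need Orb, Mar, and Kye (G8), but Mar never turns on.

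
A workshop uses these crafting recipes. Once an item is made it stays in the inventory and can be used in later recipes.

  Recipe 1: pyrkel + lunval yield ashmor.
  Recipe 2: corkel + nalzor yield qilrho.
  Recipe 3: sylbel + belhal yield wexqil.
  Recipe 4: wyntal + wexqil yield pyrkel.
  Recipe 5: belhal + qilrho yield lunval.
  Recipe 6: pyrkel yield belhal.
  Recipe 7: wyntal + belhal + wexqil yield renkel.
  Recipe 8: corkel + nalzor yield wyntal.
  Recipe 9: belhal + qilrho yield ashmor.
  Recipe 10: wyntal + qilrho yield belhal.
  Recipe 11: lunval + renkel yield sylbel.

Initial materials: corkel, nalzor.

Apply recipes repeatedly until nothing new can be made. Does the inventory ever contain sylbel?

sylbel would need lunval and renkel (Recipe 11), but renkel is never obtained.

No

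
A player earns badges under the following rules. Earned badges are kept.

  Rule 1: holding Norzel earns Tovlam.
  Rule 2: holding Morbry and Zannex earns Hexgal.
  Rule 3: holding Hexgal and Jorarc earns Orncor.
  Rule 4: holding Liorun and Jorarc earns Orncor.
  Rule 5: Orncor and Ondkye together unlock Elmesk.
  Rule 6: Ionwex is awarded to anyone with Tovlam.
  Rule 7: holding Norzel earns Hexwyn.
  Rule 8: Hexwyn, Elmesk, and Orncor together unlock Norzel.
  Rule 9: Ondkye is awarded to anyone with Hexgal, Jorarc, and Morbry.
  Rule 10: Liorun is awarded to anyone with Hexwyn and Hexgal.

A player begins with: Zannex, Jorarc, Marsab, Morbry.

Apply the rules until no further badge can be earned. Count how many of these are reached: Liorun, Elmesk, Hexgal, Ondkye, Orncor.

With Morbry and Zannex, Hexgal is earned (Rule 2).
With Hexgal and Jorarc, Orncor is earned (Rule 3).
With Hexgal, Jorarc, and Morbry, Ondkye is earned (Rule 9).
With Orncor and Ondkye, Elmesk is earned (Rule 5).
Liorun would need Hexwyn and Hexgal (Rule 10), but Hexwyn is never earned.
Elmesk: reached.
Hexgal: reached.
Ondkye: reached.
Orncor: reached.
Reached: Elmesk, Hexgal, Ondkye, and Orncor — 4 of the 5.

4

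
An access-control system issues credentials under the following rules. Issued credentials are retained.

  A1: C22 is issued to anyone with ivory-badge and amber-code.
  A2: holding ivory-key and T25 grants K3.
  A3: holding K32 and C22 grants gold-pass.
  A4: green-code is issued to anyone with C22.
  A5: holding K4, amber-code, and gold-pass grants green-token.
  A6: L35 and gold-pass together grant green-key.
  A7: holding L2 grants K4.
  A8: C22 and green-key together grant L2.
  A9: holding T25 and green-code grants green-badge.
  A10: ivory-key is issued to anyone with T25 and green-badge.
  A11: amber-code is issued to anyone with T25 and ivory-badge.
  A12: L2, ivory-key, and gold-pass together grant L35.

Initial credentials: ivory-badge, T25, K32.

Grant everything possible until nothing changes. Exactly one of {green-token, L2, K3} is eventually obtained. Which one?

K3

Holding T25 and ivory-badge grants amber-code (A11).
Holding ivory-badge and amber-code grants C22 (A1).
Holding C22 grants green-code (A4).
Holding T25 and green-code grants green-badge (A9).
Holding T25 and green-badge grants ivory-key (A10).
Holding ivory-key and T25 grants K3 (A2).
L2 would need C22 and green-key (A8), but green-key is never granted. green-token would need K4, amber-code, and gold-pass (A5), but K4 is never granted.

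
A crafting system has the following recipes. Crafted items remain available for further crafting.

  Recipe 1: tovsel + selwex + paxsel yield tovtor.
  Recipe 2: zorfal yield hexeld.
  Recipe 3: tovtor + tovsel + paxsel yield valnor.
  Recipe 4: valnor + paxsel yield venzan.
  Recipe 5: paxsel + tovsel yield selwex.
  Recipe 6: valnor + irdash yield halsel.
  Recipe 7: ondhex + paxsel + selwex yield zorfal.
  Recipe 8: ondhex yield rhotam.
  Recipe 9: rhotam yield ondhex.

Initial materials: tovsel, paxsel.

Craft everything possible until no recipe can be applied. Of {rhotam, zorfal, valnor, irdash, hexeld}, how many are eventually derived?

1

Using Recipe 5, paxsel and tovsel make selwex.
Using Recipe 1, tovsel, selwex, and paxsel make tovtor.
Using Recipe 3, tovtor, tovsel, and paxsel make valnor.
rhotam would need ondhex (Recipe 8), but ondhex is never obtained.
zorfal would need ondhex, paxsel, and selwex (Recipe 7), but ondhex is never obtained.
valnor: reached.
No rule produces irdash, and it is not given.
hexeld would need zorfal (Recipe 2), but zorfal is never obtained.
Reached: valnor — 1 of the 5.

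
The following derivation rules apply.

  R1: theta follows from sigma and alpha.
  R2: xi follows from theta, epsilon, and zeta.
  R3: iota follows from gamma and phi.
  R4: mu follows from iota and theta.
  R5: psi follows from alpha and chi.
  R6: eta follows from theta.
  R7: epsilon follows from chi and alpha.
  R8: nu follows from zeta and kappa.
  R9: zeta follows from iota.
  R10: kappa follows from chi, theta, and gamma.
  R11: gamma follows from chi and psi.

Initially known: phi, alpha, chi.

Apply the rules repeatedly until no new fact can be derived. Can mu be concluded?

No

mu would need iota and theta (R4), but theta is never established.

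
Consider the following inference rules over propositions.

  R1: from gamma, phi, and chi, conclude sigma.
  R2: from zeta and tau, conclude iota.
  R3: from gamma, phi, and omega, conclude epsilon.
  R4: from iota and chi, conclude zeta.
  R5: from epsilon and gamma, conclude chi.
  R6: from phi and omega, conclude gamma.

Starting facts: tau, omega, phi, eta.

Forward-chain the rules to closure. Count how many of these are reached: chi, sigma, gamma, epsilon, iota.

4

phi and omega hold, so gamma follows (R6).
From gamma, phi, and omega, R3 gives epsilon.
epsilon and gamma hold, so chi follows (R5).
gamma, phi, and chi hold, so sigma follows (R1).
chi: reached.
sigma: reached.
gamma: reached.
epsilon: reached.
iota would need zeta and tau (R2), but zeta is never established.
Reached: chi, sigma, gamma, and epsilon — 4 of the 5.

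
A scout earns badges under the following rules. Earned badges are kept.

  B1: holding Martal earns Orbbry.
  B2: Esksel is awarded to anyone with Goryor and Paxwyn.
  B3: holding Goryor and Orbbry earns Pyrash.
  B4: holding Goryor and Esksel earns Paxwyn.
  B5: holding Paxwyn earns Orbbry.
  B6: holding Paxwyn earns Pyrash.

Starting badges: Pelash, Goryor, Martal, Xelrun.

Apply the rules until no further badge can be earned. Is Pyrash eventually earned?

Yes

With Martal, Orbbry is earned (B1).
With Goryor and Orbbry, Pyrash is earned (B3).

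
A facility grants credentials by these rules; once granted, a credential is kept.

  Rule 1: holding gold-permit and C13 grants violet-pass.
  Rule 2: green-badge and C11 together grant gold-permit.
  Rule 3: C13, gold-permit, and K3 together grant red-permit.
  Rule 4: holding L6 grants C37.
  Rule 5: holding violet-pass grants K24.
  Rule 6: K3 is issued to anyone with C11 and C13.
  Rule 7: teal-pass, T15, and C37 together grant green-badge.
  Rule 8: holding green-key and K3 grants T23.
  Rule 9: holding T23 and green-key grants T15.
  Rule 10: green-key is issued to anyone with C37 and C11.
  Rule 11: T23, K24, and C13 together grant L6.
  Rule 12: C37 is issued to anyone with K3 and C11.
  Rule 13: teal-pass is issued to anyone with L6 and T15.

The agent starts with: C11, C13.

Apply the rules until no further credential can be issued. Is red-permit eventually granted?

No

red-permit would need C13, gold-permit, and K3 (Rule 3), but gold-permit is never granted.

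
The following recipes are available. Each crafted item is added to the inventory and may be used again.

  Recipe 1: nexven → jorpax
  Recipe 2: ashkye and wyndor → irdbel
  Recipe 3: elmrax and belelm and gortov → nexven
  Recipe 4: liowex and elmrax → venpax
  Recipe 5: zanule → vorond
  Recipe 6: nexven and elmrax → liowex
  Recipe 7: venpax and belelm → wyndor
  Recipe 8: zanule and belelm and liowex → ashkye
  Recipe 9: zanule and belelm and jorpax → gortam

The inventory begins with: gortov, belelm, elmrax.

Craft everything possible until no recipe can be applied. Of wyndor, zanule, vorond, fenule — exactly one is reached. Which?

wyndor

Using Recipe 3, elmrax, belelm, and gortov make nexven.
Using Recipe 6, nexven and elmrax make liowex.
liowex and elmrax → venpax (Recipe 4).
venpax and belelm → wyndor (Recipe 7).
No rule produces fenule, and it is not given. vorond would need zanule (Recipe 5), but zanule is never obtained. No rule produces zanule, and it is not given.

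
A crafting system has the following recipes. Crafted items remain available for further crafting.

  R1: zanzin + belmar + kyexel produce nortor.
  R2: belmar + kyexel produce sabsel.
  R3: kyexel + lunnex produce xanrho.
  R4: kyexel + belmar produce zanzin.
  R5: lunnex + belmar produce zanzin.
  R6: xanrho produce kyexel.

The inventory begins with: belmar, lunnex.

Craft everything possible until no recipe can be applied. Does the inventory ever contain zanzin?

Using R5, lunnex and belmar make zanzin.

Yes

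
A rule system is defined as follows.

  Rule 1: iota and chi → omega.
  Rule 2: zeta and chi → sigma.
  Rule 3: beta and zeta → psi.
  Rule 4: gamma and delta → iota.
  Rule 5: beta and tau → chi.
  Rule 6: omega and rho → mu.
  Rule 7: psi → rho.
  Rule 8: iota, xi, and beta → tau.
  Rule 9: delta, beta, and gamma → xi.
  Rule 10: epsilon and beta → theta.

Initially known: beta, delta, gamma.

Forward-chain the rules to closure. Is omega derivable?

Yes

delta, beta, and gamma hold, so xi follows (Rule 9).
gamma and delta hold, so iota follows (Rule 4).
iota, xi, and beta hold, so tau follows (Rule 8).
beta and tau hold, so chi follows (Rule 5).
iota and chi hold, so omega follows (Rule 1).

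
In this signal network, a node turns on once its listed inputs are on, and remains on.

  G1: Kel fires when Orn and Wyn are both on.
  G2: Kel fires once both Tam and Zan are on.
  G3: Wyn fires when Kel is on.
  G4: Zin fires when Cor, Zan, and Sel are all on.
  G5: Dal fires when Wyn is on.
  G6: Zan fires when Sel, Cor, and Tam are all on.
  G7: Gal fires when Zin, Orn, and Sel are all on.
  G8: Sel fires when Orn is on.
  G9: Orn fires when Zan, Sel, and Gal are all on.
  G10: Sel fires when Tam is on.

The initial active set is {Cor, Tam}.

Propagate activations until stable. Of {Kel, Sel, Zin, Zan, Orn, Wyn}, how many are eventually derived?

Tam is on, so Sel fires (G10).
G6: Sel, Cor, and Tam on → Zan on.
Cor, Zan, and Sel are on, so Zin fires (G4).
Tam and Zan are on, so Kel fires (G2).
G3: Kel on → Wyn on.
Kel: reached.
Sel: reached.
Zin: reached.
Zan: reached.
Orn would need Zan, Sel, and Gal (G9), but Gal never turns on.
Wyn: reached.
Reached: Kel, Sel, Zin, Zan, and Wyn — 5 of the 6.

5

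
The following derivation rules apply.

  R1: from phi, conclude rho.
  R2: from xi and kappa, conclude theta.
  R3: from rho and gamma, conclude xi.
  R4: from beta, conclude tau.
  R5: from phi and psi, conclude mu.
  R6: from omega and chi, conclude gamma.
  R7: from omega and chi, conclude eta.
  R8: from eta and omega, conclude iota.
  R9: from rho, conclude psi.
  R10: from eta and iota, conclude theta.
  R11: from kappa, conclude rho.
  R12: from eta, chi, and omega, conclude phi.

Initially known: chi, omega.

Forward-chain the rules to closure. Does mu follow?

Yes

omega and chi hold, so eta follows (R7).
From eta, chi, and omega, R12 gives phi.
From phi, R1 gives rho.
rho holds, so psi follows (R9).
phi and psi hold, so mu follows (R5).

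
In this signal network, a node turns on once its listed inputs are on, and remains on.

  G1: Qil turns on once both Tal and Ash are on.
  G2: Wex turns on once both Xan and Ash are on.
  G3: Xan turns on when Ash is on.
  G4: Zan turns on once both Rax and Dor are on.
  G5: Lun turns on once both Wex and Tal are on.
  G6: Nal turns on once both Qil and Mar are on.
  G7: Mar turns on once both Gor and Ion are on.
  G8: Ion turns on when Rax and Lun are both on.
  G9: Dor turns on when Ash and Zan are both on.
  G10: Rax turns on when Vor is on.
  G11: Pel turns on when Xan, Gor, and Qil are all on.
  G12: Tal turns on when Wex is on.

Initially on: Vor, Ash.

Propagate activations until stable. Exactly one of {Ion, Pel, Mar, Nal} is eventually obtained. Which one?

G10: Vor on → Rax on.
Ash is on, so Xan turns on (G3).
G2: Xan and Ash on → Wex on.
Wex is on, so Tal turns on (G12).
Wex and Tal are on, so Lun turns on (G5).
G8: Rax and Lun on → Ion on.
Mar would need Gor and Ion (G7), but Gor never turns on. Pel would need Xan, Gor, and Qil (G11), but Gor never turns on. Nal would need Qil and Mar (G6), but Mar never turns on.

Ion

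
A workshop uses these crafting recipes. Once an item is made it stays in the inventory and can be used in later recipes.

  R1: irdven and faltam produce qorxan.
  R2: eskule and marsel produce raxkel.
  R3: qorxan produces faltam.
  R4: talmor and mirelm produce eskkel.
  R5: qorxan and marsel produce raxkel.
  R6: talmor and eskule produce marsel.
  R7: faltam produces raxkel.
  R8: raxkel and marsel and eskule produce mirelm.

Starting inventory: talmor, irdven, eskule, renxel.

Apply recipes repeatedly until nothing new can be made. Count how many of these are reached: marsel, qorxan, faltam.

talmor and eskule → marsel (R6).
marsel: reached.
qorxan would need irdven and faltam (R1), but faltam is never obtained.
faltam would need qorxan (R3), but qorxan is never obtained.
Reached: marsel — 1 of the 3.

1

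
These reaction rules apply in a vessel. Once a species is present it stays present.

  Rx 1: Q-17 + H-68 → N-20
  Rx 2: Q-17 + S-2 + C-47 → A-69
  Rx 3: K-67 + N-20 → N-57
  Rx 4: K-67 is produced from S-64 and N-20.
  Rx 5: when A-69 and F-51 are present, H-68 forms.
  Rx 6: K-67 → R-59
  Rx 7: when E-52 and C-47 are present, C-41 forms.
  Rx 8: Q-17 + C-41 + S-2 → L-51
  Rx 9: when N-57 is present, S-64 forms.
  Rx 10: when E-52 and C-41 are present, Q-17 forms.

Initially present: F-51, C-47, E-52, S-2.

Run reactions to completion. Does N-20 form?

E-52 and C-47 present → C-41 forms (Rx 7).
E-52 and C-41 present → Q-17 forms (Rx 10).
Q-17, S-2, and C-47 present → A-69 forms (Rx 2).
A-69 and F-51 present → H-68 forms (Rx 5).
Q-17 and H-68 present → N-20 forms (Rx 1).

Yes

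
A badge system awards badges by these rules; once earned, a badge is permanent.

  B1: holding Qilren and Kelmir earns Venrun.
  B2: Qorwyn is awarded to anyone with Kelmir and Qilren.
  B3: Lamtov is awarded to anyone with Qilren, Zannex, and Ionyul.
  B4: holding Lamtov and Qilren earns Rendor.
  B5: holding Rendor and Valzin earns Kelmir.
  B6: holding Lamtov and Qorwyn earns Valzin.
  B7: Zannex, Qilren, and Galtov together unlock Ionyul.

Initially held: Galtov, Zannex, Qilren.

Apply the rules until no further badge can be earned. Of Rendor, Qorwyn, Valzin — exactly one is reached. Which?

With Zannex, Qilren, and Galtov, Ionyul is earned (B7).
With Qilren, Zannex, and Ionyul, Lamtov is earned (B3).
With Lamtov and Qilren, Rendor is earned (B4).
Qorwyn would need Kelmir and Qilren (B2), but Kelmir is never earned. Valzin would need Lamtov and Qorwyn (B6), but Qorwyn is never earned.

Rendor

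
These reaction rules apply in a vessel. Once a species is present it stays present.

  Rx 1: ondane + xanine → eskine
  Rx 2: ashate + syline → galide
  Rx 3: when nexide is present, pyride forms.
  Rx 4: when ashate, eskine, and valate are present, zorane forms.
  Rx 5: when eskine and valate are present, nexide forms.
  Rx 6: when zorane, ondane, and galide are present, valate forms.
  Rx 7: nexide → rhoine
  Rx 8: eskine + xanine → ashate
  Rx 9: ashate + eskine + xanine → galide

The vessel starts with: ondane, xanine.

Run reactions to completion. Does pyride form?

No

pyride would need nexide (Rx 3), but nexide never forms.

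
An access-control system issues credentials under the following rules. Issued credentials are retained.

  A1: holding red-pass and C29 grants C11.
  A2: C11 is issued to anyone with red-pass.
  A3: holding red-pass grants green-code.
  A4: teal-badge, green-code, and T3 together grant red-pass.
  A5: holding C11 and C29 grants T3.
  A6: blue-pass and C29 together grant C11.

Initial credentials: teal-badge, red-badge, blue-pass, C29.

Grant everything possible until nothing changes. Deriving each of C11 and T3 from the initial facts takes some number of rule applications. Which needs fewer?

C11

C11: Holding blue-pass and C29 grants C11 (A6). [1 rule application]
T3: Holding blue-pass and C29 grants C11 (A6). Holding C11 and C29 grants T3 (A5). [2 rule applications]
C11 needs fewer.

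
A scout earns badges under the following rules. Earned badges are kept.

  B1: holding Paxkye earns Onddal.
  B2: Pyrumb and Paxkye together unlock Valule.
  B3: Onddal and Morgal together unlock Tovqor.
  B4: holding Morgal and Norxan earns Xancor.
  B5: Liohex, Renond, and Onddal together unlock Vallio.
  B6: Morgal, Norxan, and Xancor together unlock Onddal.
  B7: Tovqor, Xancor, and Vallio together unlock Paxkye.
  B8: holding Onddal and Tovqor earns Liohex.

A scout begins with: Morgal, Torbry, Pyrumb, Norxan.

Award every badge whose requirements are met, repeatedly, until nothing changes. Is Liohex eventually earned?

Yes

With Morgal and Norxan, Xancor is earned (B4).
With Morgal, Norxan, and Xancor, Onddal is earned (B6).
With Onddal and Morgal, Tovqor is earned (B3).
With Onddal and Tovqor, Liohex is earned (B8).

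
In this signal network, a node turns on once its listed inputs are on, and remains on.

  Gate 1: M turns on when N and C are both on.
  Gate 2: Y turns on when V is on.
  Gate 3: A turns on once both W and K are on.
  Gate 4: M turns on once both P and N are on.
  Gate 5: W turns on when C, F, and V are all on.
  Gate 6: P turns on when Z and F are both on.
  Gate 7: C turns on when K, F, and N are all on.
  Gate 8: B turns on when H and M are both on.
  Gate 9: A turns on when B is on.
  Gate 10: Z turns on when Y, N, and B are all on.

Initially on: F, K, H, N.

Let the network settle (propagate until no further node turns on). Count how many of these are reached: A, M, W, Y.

2

K, F, and N are on, so C turns on (Gate 7).
N and C are on, so M turns on (Gate 1).
Gate 8: H and M on → B on.
Gate 9: B on → A on.
A: reached.
M: reached.
W would need C, F, and V (Gate 5), but V never turns on.
Y would need V (Gate 2), but V never turns on.
Reached: A and M — 2 of the 4.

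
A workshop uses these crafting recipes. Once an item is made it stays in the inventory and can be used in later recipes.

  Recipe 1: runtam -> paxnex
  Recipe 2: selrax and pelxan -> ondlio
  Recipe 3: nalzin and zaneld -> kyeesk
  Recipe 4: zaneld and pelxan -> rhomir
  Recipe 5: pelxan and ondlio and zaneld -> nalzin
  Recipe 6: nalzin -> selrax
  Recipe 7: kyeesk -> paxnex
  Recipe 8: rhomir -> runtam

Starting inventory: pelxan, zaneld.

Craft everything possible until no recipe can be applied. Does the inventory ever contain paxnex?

zaneld and pelxan -> rhomir (Recipe 4).
rhomir -> runtam (Recipe 8).
runtam -> paxnex (Recipe 1).

Yes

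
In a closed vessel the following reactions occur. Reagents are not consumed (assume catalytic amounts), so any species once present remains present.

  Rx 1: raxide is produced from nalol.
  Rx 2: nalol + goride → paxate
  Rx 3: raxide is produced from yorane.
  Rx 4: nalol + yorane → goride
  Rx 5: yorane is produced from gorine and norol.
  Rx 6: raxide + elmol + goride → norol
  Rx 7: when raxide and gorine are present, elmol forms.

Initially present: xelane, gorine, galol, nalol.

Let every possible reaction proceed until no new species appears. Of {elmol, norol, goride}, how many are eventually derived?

nalol present → raxide forms (Rx 1).
raxide and gorine present → elmol forms (Rx 7).
elmol: reached.
norol would need raxide, elmol, and goride (Rx 6), but goride never forms.
goride would need nalol and yorane (Rx 4), but yorane never forms.
Reached: elmol — 1 of the 3.

1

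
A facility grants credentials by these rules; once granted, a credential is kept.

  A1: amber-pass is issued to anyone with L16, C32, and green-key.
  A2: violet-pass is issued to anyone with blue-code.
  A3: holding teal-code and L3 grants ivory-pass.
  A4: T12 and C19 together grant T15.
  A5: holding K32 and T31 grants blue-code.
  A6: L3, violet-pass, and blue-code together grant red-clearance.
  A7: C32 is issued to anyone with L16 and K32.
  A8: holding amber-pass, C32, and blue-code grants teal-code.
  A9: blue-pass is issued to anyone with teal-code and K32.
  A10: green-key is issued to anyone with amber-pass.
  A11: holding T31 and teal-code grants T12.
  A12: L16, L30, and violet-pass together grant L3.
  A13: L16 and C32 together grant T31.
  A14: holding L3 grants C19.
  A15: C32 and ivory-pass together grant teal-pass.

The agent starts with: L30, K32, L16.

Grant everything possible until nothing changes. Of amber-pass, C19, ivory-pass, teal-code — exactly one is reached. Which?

C19

Holding L16 and K32 grants C32 (A7).
Holding L16 and C32 grants T31 (A13).
Holding K32 and T31 grants blue-code (A5).
Holding blue-code grants violet-pass (A2).
Holding L16, L30, and violet-pass grants L3 (A12).
Holding L3 grants C19 (A14).
amber-pass would need L16, C32, and green-key (A1), but green-key is never granted. teal-code would need amber-pass, C32, and blue-code (A8), but amber-pass is never granted. ivory-pass would need teal-code and L3 (A3), but teal-code is never granted.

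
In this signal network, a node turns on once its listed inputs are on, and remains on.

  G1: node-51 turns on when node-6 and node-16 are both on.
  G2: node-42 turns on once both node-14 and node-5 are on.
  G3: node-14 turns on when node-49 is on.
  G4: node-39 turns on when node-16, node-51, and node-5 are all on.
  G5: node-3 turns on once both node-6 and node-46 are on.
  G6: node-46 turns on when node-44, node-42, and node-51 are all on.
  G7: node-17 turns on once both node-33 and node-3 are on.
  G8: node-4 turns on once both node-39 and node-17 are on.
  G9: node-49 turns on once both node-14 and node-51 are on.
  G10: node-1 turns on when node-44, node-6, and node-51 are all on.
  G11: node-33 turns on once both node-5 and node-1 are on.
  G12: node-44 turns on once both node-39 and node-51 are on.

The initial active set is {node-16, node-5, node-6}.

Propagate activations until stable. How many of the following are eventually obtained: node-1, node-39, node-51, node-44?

G1: node-6 and node-16 on → node-51 on.
node-16, node-51, and node-5 are on, so node-39 turns on (G4).
node-39 and node-51 are on, so node-44 turns on (G12).
node-44, node-6, and node-51 are on, so node-1 turns on (G10).
node-1: reached.
node-39: reached.
node-51: reached.
node-44: reached.
All 4 are reached.

4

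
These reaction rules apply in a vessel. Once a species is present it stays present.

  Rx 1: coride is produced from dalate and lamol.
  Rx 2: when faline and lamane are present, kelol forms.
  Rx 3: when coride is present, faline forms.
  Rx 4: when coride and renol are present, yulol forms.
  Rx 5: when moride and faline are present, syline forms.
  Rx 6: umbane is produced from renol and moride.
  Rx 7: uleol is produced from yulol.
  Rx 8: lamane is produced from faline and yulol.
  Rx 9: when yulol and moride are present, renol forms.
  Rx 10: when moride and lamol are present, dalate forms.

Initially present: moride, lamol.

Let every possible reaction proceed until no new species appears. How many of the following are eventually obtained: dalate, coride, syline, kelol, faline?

moride and lamol present → dalate forms (Rx 10).
dalate and lamol present → coride forms (Rx 1).
coride present → faline forms (Rx 3).
moride and faline present → syline forms (Rx 5).
dalate: reached.
coride: reached.
syline: reached.
kelol would need faline and lamane (Rx 2), but lamane never forms.
faline: reached.
Reached: dalate, coride, syline, and faline — 4 of the 5.

4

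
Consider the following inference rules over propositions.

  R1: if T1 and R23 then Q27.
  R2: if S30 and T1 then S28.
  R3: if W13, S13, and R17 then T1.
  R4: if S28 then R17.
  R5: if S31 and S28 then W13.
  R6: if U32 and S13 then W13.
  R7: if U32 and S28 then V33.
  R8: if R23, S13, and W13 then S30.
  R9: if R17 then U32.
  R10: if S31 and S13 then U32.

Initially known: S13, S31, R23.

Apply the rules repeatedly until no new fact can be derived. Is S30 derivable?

Yes

From S31 and S13, R10 gives U32.
U32 and S13 hold, so W13 follows (R6).
R23, S13, and W13 hold, so S30 follows (R8).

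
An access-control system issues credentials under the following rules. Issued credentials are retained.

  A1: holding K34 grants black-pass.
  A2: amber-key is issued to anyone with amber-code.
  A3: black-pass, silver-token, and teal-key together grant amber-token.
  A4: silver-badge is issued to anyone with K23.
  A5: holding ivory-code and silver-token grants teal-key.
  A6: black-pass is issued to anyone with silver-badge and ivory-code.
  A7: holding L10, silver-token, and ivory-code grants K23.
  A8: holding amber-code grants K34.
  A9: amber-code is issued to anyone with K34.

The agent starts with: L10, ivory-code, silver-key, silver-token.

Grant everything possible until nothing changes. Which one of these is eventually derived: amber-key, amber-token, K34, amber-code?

Holding ivory-code and silver-token grants teal-key (A5).
Holding L10, silver-token, and ivory-code grants K23 (A7).
Holding K23 grants silver-badge (A4).
Holding silver-badge and ivory-code grants black-pass (A6).
Holding black-pass, silver-token, and teal-key grants amber-token (A3).
K34 would need amber-code (A8), but amber-code is never granted. amber-key would need amber-code (A2), but amber-code is never granted. amber-code would need K34 (A9), but K34 is never granted.

amber-token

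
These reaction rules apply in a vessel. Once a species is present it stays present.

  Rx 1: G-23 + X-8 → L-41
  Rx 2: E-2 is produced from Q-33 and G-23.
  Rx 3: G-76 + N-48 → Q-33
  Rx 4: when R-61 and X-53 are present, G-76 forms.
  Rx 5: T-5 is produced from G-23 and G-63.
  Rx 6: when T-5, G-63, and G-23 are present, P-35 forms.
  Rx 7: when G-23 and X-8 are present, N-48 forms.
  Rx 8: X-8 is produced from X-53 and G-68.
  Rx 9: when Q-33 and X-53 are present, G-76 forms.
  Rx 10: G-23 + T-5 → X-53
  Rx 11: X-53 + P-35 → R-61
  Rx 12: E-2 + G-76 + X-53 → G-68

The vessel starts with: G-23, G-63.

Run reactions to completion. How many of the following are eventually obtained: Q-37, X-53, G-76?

2

G-23 and G-63 present → T-5 forms (Rx 5).
T-5, G-63, and G-23 present → P-35 forms (Rx 6).
G-23 and T-5 present → X-53 forms (Rx 10).
X-53 and P-35 present → R-61 forms (Rx 11).
R-61 and X-53 present → G-76 forms (Rx 4).
No rule produces Q-37, and it is not given.
X-53: reached.
G-76: reached.
Reached: X-53 and G-76 — 2 of the 3.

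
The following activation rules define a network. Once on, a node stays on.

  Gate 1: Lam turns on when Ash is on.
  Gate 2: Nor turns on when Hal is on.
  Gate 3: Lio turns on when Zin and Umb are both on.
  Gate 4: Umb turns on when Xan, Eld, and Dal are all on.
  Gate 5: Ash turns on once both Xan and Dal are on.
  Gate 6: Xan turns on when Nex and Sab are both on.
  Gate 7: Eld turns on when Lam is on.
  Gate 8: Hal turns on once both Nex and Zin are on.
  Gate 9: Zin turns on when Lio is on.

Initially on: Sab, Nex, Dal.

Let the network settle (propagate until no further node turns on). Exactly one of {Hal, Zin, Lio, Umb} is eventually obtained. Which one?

Umb

Nex and Sab are on, so Xan turns on (Gate 6).
Xan and Dal are on, so Ash turns on (Gate 5).
Ash is on, so Lam turns on (Gate 1).
Lam is on, so Eld turns on (Gate 7).
Gate 4: Xan, Eld, and Dal on → Umb on.
Lio would need Zin and Umb (Gate 3), but Zin never turns on. Hal would need Nex and Zin (Gate 8), but Zin never turns on. Zin would need Lio (Gate 9), but Lio never turns on.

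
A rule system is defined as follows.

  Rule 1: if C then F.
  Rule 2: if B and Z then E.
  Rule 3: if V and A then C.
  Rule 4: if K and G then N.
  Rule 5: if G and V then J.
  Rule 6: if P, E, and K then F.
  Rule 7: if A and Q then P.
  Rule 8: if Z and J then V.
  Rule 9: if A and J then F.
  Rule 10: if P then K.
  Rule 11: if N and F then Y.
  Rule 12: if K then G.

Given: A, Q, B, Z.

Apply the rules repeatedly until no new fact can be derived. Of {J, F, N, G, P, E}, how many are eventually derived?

From B and Z, Rule 2 gives E.
From A and Q, Rule 7 gives P.
From P, Rule 10 gives K.
P, E, and K hold, so F follows (Rule 6).
K holds, so G follows (Rule 12).
K and G hold, so N follows (Rule 4).
J would need G and V (Rule 5), but V is never established.
F: reached.
N: reached.
G: reached.
P: reached.
E: reached.
Reached: F, N, G, P, and E — 5 of the 6.

5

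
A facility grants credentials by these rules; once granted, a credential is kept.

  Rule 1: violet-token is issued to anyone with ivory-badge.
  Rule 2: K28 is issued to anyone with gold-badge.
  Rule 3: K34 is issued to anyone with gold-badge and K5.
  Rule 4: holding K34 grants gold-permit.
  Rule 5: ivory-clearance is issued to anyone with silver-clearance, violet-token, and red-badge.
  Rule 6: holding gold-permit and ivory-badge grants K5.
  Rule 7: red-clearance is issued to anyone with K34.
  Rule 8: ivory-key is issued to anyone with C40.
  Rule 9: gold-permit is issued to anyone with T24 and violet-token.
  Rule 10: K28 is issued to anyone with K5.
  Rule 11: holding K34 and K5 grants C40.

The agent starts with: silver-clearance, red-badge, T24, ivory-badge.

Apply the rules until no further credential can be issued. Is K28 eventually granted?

Holding ivory-badge grants violet-token (Rule 1).
Holding T24 and violet-token grants gold-permit (Rule 9).
Holding gold-permit and ivory-badge grants K5 (Rule 6).
Holding K5 grants K28 (Rule 10).

Yes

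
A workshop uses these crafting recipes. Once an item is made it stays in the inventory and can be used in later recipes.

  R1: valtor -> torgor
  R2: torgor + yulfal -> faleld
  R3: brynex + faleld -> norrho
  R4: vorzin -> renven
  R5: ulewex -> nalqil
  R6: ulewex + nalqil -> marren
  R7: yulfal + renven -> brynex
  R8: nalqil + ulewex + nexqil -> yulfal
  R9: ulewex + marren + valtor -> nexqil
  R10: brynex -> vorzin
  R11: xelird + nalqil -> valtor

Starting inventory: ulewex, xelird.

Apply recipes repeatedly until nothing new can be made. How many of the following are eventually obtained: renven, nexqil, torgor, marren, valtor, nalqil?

ulewex -> nalqil (R5).
xelird + nalqil -> valtor (R11).
ulewex + nalqil -> marren (R6).
valtor -> torgor (R1).
ulewex + marren + valtor -> nexqil (R9).
renven would need vorzin (R4), but vorzin is never obtained.
nexqil: reached.
torgor: reached.
marren: reached.
valtor: reached.
nalqil: reached.
Reached: nexqil, torgor, marren, valtor, and nalqil — 5 of the 6.

5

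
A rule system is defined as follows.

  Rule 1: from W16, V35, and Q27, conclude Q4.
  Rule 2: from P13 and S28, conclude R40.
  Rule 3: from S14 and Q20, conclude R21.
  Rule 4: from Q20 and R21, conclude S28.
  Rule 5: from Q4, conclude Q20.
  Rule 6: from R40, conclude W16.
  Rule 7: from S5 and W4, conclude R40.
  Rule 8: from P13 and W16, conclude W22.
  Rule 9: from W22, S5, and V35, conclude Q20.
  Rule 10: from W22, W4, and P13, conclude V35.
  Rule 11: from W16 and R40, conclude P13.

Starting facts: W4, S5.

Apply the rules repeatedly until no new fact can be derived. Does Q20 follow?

Yes

S5 and W4 hold, so R40 follows (Rule 7).
R40 holds, so W16 follows (Rule 6).
From W16 and R40, Rule 11 gives P13.
P13 and W16 hold, so W22 follows (Rule 8).
From W22, W4, and P13, Rule 10 gives V35.
W22, S5, and V35 hold, so Q20 follows (Rule 9).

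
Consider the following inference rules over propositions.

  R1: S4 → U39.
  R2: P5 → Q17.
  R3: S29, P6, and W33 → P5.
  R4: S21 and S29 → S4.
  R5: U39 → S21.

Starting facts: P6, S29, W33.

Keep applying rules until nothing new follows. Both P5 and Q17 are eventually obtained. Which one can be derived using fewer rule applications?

P5: S29, P6, and W33 hold, so P5 follows (R3). [1 rule application]
Q17: S29, P6, and W33 hold, so P5 follows (R3). From P5, R2 gives Q17. [2 rule applications]
P5 needs fewer.

P5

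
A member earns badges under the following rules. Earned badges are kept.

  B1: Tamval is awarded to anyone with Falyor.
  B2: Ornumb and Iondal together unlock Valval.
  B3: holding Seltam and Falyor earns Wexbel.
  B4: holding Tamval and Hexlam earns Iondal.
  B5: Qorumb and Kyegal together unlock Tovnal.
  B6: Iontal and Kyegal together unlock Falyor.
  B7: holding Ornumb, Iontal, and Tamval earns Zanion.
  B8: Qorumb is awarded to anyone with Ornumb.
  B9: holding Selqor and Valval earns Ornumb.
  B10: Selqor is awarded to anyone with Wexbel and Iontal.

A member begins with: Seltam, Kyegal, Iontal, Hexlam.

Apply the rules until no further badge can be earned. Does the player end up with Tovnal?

No

Tovnal would need Qorumb and Kyegal (B5), but Qorumb is never earned.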